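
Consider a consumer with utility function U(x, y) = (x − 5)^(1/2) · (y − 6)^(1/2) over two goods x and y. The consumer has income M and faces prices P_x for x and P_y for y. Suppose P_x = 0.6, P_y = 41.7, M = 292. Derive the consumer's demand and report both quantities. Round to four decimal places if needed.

x* = 37.3333, y* = 6.4652

Let x' = x−5, y' = y−6. MRS = y'/x' = P_x/P_y.
After buying the subsistence bundle (5, 6), a share 0.5 of the remaining income goes to x: x* = 5 + 0.5·(M − 5P_x − 6P_y)/P_x.
Discretionary income = 292 − 5·0.6 − 6·41.7 = 38.8; x* = 5 + 0.5·38.8/0.6 = 37.3333; y* = 6 + 0.5·38.8/41.7 = 6.4652.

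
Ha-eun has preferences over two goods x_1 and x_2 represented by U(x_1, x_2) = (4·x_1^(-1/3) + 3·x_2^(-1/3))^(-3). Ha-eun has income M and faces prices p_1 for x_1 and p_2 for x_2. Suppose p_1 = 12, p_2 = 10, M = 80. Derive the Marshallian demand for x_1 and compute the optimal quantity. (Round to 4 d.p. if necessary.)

x_1* = 3.7664

From the CES first-order condition, (4/3)·(x_2/x_1)^(4/3) = p_1/p_2.
Hence x_2/x_1 = ((3/4)·p_1/p_2)^(1/(4/3)), i.e. raised to the 0.75 power.
Substitute x_2 = (x_2/x_1)·x_1 into the budget: x_1* = M/(p_1 + p_2·(x_2/x_1)).
Numerically x_2/x_1 = 0.924021, so x_1* = 80/(12 + 10·0.924021) = 3.7664.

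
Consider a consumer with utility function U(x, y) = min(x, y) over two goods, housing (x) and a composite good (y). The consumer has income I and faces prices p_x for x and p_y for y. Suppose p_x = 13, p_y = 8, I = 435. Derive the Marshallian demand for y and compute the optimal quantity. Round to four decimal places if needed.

y* = 20.7143

With perfect complements, no substitution: consume in ratio x:y = 1:1.
Budget: p_x·x + p_y·x = I, so (p_x + p_y)·x = I.
Demand: x*(p_x,p_y,I) = I/(p_x + p_y), y* = I/(p_x + p_y).
Here 13 + 8 = 21, giving y* = 20.7143.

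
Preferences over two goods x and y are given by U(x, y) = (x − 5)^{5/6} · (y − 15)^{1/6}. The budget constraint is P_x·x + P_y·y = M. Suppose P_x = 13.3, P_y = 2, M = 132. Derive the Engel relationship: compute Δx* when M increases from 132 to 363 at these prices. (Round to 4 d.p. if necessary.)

Let x' = x−5, y' = y−15. MRS = 5·y'/x' = P_x/P_y.
Substituting into the budget: x* = 5 + 5/6·(M − 5·P_x − 15·P_y)/P_x, and y* = 15 + 1/6·(…)/P_y.
Discretionary income = 132 − 5·13.3 − 15·2 = 35.5; x* = 5 + 5/6·35.5/13.3 = 7.2243.
At M' = 363: x* = 21.698. Change: 21.698 − 7.2243 = 14.4737.

Δx* = 14.4737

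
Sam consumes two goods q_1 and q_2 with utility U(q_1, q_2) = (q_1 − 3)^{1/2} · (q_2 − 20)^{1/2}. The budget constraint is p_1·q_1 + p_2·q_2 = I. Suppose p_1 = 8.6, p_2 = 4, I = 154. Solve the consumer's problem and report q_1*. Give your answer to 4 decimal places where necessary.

q_1* = 5.8023

Let q_1' = q_1−3, q_2' = q_2−20. MRS = q_2'/q_1' = p_1/p_2.
Substituting into the budget: q_1* = 3 + 0.5·(I − 3·p_1 − 20·p_2)/p_1, and q_2* = 20 + 0.5·(…)/p_2.
Discretionary income = 154 − 3·8.6 − 20·4 = 48.2; q_1* = 3 + 0.5·48.2/8.6 = 5.8023.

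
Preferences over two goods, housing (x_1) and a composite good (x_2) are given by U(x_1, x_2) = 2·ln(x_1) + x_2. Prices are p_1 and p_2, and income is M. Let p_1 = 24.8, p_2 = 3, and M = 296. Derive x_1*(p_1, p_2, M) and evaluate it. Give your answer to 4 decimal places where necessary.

x_1* = 0.2419

Set MRS = p_1/p_2: (2/x_1)/1 = p_1/p_2.
So x_1*(p_1,p_2) = 2·p_2/p_1, independent of income; and x_2* = (M − 2·p_2)/p_2.
At the given prices: x_1* = 2·3/24.8 = 0.2419.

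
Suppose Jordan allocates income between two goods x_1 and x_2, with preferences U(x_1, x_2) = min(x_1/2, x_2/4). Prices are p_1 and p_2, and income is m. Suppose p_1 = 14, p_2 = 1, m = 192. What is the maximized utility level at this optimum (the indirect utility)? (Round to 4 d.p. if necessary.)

V = 6

Leontief preferences: the optimum is at the kink where x_1/2 = x_2/4, i.e. x_2 = 2·x_1.
Budget: p_1·x_1 + p_2·2·x_1 = m, so (2·p_1 + 4·p_2)·x_1 = 2·m.
Demand: x_1*(p_1,p_2,m) = 2·m/(2·p_1 + 4·p_2), x_2* = 4·m/(2·p_1 + 4·p_2).
Here 2·14 + 4·1 = 32, giving x_1* = 12 and x_2* = 24.
Utility at the optimum: U(12, 24) = 6.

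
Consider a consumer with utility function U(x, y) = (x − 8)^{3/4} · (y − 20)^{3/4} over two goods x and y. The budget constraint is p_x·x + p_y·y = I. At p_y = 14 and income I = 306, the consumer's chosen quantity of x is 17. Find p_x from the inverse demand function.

p_x = 1

Let x' = x−8, y' = y−20. MRS = y'/x' = p_x/p_y.
After buying the subsistence bundle (8, 20), a share 0.5 of the remaining income goes to x: x* = 8 + 0.5·(I − 8p_x − 20p_y)/p_x.
Set x* = 17 in the demand function and solve for p_x: p_x = 1.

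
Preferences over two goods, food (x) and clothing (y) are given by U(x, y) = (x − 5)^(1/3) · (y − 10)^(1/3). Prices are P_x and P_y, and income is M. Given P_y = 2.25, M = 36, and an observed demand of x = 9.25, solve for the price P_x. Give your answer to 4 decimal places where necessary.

Let x' = x−5, y' = y−10. MRS = y'/x' = P_x/P_y.
Substituting into the budget: x* = 5 + 0.5·(M − 5·P_x − 10·P_y)/P_x, and y* = 10 + 0.5·(…)/P_y.
Set x* = 9.25 in the demand function and solve for P_x: P_x = 1.

P_x = 1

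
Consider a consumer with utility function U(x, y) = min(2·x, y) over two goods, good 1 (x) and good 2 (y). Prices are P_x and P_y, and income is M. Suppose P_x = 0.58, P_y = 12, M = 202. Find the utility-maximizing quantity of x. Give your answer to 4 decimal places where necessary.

With perfect complements, no substitution: consume in ratio x:y = 1:2.
Budget: P_x·x + P_y·2·x = M, so (P_x + 2·P_y)·x = M.
Demand: x*(P_x,P_y,M) = M/(P_x + 2·P_y), y* = 2·M/(P_x + 2·P_y).
Here 0.58 + 2·12 = 24.58, giving x* = 8.2181.

x* = 8.2181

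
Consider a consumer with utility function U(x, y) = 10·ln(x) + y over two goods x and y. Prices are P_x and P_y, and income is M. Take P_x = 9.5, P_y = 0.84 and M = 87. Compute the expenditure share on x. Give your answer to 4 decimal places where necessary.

MU_x = 10/x, MU_y = 1. Tangency: 10/x = P_x/P_y.
So x*(P_x,P_y) = 10·P_y/P_x, independent of income; and y* = (M − 10·P_y)/P_y.
At the given prices: x* = 10·0.84/9.5 = 0.8842, and y* = 93.5714.
Expenditure on x: 9.5·0.8842 = 8.4; share = 0.0966.

share on x = 0.0966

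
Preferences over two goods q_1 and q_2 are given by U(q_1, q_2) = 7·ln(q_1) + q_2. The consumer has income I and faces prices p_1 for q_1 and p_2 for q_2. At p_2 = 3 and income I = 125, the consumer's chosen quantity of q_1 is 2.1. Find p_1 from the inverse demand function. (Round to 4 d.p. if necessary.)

MU_q_1 = 7/q_1, MU_q_2 = 1. Tangency: 7/q_1 = p_1/p_2.
So q_1*(p_1,p_2) = 7·p_2/p_1, independent of income; and q_2* = (I − 7·p_2)/p_2.
Set q_1* = 2.1 in the demand function and solve for p_1: p_1 = 10.

p_1 = 10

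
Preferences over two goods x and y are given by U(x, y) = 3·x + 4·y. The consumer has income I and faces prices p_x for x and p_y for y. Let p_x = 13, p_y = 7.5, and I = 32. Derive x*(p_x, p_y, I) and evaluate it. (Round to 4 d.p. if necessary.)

x* = 0

y gives more utility per dollar, so spend all income on y: y* = I/p_y, x* = 0.
Numerically: x* = 0, y* = 4.2667.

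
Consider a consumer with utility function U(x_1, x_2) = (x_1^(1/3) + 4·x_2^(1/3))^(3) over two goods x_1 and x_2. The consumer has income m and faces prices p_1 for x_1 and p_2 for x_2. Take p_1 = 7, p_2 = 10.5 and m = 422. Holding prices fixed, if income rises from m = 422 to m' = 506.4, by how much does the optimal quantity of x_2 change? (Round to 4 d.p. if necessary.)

Δx_2* = 6.9709

MRS = MU_x_1/MU_x_2 = (1/4)·(x_2/x_1)^(2/3). Set equal to p_1/p_2.
Hence x_2/x_1 = (4·p_1/p_2)^(1/(2/3)), i.e. raised to the 1.5 power.
Substitute x_2 = (x_2/x_1)·x_1 into the budget: x_1* = m/(p_1 + p_2·(x_2/x_1)).
Numerically x_2/x_1 = 4.354648, so x_1* = 422/(7 + 10.5·4.354648) = 8.004 and x_2* = 4.354648·8.004 = 34.8545.
At m' = 506.4: x_2* = 41.8254. Change: 41.8254 − 34.8545 = 6.9709.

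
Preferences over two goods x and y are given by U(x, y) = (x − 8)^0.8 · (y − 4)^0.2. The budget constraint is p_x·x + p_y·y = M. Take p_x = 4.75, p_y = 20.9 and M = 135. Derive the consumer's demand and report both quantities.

MRS = 4·(y−4)/(x−8). Tangency with p_x/p_y gives y−4 = (1/4)·(p_x/p_y)·(x−8).
Substituting into the budget: x* = 8 + 0.8·(M − 8·p_x − 4·p_y)/p_x, and y* = 4 + 0.2·(…)/p_y.
Discretionary income = 135 − 8·4.75 − 4·20.9 = 13.4; x* = 8 + 0.8·13.4/4.75 = 10.2568; y* = 4 + 0.2·13.4/20.9 = 4.1282.

x* = 10.2568, y* = 4.1282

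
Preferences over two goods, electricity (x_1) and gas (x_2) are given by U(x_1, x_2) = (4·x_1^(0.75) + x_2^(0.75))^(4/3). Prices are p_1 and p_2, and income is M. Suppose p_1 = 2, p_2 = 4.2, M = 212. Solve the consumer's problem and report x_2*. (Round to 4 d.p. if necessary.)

x_2* = 0.0213

Substitute x_2 = (x_2/x_1)·x_1 into the budget: x_1* = M/(p_1 + p_2·(x_2/x_1)).
Numerically x_2/x_1 = 0.000201, so x_1* = 212/(2 + 4.2·0.000201) = 105.9553 and x_2* = 0.000201·105.9553 = 0.0213.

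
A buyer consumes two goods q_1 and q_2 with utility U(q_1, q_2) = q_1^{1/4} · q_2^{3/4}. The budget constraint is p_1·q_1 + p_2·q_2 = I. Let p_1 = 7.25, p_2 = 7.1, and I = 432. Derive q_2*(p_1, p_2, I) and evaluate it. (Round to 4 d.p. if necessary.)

q_2* = 45.6338

Demand: q_1*(p_1,p_2,I) = 0.25·I/p_1 and q_2* = 0.75·I/p_2.
At p_1=7.25, p_2=7.1, I=432: q_2* = 0.75·432/7.1 = 45.6338.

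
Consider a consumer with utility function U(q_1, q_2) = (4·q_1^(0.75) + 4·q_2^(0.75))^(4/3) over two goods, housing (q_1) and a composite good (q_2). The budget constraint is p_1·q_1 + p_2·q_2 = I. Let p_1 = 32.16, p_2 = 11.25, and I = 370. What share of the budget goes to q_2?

share on q_2 = 0.959

MU_q_1 ∝ 4·q_1^(-0.25), MU_q_2 ∝ 4·q_2^(-0.25), so MRS = (q_2/q_1)^(0.25) = p_1/p_2.
Hence q_2/q_1 = (p_1/p_2)^(1/(0.25)), i.e. raised to the 4 power.
Substitute q_2 = (q_2/q_1)·q_1 into the budget: q_1* = I/(p_1 + p_2·(q_2/q_1)).
Numerically q_2/q_1 = 66.781177, so q_1* = 370/(32.16 + 11.25·66.781177) = 0.4723 and q_2* = 66.781177·0.4723 = 31.5388.
Expenditure on q_2: 11.25·31.5388 = 354.8118; share = 0.959.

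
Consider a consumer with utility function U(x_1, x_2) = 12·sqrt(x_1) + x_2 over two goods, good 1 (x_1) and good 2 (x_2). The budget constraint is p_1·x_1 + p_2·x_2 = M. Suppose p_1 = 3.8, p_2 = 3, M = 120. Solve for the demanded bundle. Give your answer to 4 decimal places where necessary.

Solve: √x_1 = 6·p_2/p_1, so x_1*(p_1,p_2) = (6·p_2/p_1)², and x_2* = (M − p_1·x_1*)/p_2.
Plugging in: x_1* = (6·3/3.8)² = 22.4377, x_2* = 11.5789.

x_1* = 22.4377, x_2* = 11.5789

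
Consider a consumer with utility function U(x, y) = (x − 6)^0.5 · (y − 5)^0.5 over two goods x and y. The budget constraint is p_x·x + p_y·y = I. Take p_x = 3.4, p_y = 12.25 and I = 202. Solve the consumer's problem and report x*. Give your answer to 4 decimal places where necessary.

x* = 23.6985

Let x' = x−6, y' = y−5. MRS = y'/x' = p_x/p_y.
After buying the subsistence bundle (6, 5), a share 0.5 of the remaining income goes to x: x* = 6 + 0.5·(I − 6p_x − 5p_y)/p_x.
Discretionary income = 202 − 6·3.4 − 5·12.25 = 120.35; x* = 6 + 0.5·120.35/3.4 = 23.6985.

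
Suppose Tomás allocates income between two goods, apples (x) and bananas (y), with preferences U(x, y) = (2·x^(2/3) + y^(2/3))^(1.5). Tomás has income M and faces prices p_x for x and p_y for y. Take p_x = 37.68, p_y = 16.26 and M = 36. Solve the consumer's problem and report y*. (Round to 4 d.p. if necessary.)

MRS = MU_x/MU_y = 2·(y/x)^(1/3). Set equal to p_x/p_y.
Solve for the ratio: y/x = [(1/2)·p_x/p_y]^(3).
With the ratio pinned down, the budget gives x* = M/(p_x + p_y·(y/x)) and y* = (y/x)·x*.
Numerically y/x = 1.55554, so x* = 36/(37.68 + 16.26·1.55554) = 0.5717 and y* = 1.55554·0.5717 = 0.8893.

y* = 0.8893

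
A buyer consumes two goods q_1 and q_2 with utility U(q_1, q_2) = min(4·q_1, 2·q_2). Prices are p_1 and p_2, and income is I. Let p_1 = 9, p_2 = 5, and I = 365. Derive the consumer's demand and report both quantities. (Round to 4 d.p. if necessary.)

With perfect complements, no substitution: consume in ratio q_1:q_2 = 2:4.
Budget: p_1·q_1 + p_2·2·q_1 = I, so (2·p_1 + 4·p_2)·q_1 = 2·I.
Demand: q_1*(p_1,p_2,I) = 2·I/(2·p_1 + 4·p_2), q_2* = 4·I/(2·p_1 + 4·p_2).
Here 2·9 + 4·5 = 38, giving q_1* = 19.2105 and q_2* = 38.4211.

q_1* = 19.2105, q_2* = 38.4211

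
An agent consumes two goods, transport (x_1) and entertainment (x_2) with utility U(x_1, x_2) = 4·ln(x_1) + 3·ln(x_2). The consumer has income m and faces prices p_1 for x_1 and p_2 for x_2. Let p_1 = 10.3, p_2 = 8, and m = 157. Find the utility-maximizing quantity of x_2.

Tangency: MRS = (4/3)·x_2/x_1 = p_1/p_2.
So 4·p_2·x_2 = 3·p_1·x_1; combined with the budget, a share 4/7 of income goes to x_1.
Demand: x_1*(p_1,p_2,m) = 4/7·m/p_1 and x_2* = 3/7·m/p_2.
At p_1=10.3, p_2=8, m=157: x_2* = 3/7·157/8 = 8.4107.

x_2* = 8.4107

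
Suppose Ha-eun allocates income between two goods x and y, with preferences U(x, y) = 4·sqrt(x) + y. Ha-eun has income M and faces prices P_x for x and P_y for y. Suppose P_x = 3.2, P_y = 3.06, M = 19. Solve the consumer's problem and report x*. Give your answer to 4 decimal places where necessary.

x* = 3.6577

MU_x = 2/√x, MU_y = 1. Tangency: 2/√x = P_x/P_y.
Solve: √x = 2·P_y/P_x, so x*(P_x,P_y) = (2·P_y/P_x)², and y* = (M − P_x·x*)/P_y.
Plugging in: x* = (2·3.06/3.2)² = 3.6577.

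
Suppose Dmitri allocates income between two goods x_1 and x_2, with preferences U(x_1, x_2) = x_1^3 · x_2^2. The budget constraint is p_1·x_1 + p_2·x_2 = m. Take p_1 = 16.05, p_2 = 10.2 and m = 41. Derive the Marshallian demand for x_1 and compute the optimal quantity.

Tangency: MRS = (3/2)·x_2/x_1 = p_1/p_2.
Rearranging, p_2·x_2 = (2/3)·p_1·x_1. Substituting into the budget gives p_1·x_1·(1 + (2/3)) = m.
Demand: x_1*(p_1,p_2,m) = 0.6·m/p_1 and x_2* = 0.4·m/p_2.
At p_1=16.05, p_2=10.2, m=41: x_1* = 0.6·41/16.05 = 1.5327.

x_1* = 1.5327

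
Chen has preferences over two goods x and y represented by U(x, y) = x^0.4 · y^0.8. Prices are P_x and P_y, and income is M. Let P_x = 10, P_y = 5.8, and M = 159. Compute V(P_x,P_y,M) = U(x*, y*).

V = 19.9165

MU_x/MU_y = (0.4·y)/(0.8·x); tangency sets this equal to P_x/P_y.
So 0.4·P_y·y = 0.8·P_x·x; combined with the budget, a share 1/3 of income goes to x.
Demand: x*(P_x,P_y,M) = 1/3·M/P_x and y* = 2/3·M/P_y.
At P_x=10, P_y=5.8, M=159: x* = 1/3·159/10 = 5.3, y* = 18.2759.
Utility at the optimum: U(5.3, 18.2759) = 19.9165.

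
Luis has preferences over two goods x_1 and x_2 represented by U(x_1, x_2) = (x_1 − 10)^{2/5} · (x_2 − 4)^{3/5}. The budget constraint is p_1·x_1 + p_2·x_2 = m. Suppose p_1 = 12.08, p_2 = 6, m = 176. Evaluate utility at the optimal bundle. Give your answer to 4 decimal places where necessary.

V = 2.0052

This is Cobb-Douglas in (x_1−10, x_2−4): tangency gives 0.4·p_2·(x_2−4) = 0.6·p_1·(x_1−10).
After buying the subsistence bundle (10, 4), a share 0.4 of the remaining income goes to x_1: x_1* = 10 + 0.4·(m − 10p_1 − 4p_2)/p_1.
Discretionary income = 176 − 10·12.08 − 4·6 = 31.2; x_1* = 10 + 0.4·31.2/12.08 = 11.0331; x_2* = 4 + 0.6·31.2/6 = 7.12.
Utility at the optimum: U(11.0331, 7.12) = 2.0052.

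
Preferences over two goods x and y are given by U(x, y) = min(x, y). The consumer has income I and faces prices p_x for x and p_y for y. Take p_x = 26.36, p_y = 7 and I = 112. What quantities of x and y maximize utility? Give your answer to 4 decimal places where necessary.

x* = 3.3573, y* = 3.3573

Demand: x*(p_x,p_y,I) = I/(p_x + p_y), y* = I/(p_x + p_y).
Here 26.36 + 7 = 33.36, giving x* = 3.3573 and y* = 3.3573.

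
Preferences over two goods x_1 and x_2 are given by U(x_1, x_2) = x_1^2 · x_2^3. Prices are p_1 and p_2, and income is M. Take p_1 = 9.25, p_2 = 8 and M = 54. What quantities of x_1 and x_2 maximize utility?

x_1* = 2.3351, x_2* = 4.05

The MRS is (2/3)·x_2/x_1. Set MRS = p_1/p_2.
So 2·p_2·x_2 = 3·p_1·x_1; combined with the budget, a share 0.4 of income goes to x_1.
Demand: x_1*(p_1,p_2,M) = 0.4·M/p_1 and x_2* = 0.6·M/p_2.
At p_1=9.25, p_2=8, M=54: x_1* = 0.4·54/9.25 = 2.3351, x_2* = 4.05.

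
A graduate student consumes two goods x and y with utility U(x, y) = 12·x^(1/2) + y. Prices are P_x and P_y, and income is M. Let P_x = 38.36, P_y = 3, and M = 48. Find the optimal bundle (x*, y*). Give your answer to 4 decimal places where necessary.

x* = 0.2202, y* = 13.1846

Set MRS = P_x/P_y: 6·x^(−1/2) = P_x/P_y.
Thus x* = (6·P_y/P_x)² — independent of M — with the rest of income spent on y.
Plugging in: x* = (6·3/38.36)² = 0.2202, y* = 13.1846.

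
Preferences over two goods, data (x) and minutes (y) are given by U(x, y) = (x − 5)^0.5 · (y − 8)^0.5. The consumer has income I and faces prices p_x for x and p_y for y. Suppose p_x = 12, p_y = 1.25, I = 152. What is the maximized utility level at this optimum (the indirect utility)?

V = 10.5862

This is Cobb-Douglas in (x−5, y−8): tangency gives 0.5·p_y·(y−8) = 0.5·p_x·(x−5).
After buying the subsistence bundle (5, 8), a share 0.5 of the remaining income goes to x: x* = 5 + 0.5·(I − 5p_x − 8p_y)/p_x.
Discretionary income = 152 − 5·12 − 8·1.25 = 82; x* = 5 + 0.5·82/12 = 8.4167; y* = 8 + 0.5·82/1.25 = 40.8.
Utility at the optimum: U(8.4167, 40.8) = 10.5862.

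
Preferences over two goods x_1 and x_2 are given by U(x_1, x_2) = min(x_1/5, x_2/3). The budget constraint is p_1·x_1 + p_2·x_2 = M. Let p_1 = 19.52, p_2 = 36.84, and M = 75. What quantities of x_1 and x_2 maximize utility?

x_1* = 1.8018, x_2* = 1.0811

With perfect complements, no substitution: consume in ratio x_1:x_2 = 5:3.
Budget: p_1·x_1 + p_2·(3/5)·x_1 = M, so (5·p_1 + 3·p_2)·x_1 = 5·M.
Demand: x_1*(p_1,p_2,M) = 5·M/(5·p_1 + 3·p_2), x_2* = 3·M/(5·p_1 + 3·p_2).
Here 5·19.52 + 3·36.84 = 208.12, giving x_1* = 1.8018 and x_2* = 1.0811.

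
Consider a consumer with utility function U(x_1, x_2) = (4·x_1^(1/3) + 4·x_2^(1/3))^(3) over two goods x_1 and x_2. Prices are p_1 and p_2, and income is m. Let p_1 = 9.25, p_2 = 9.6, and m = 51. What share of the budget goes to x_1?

share on x_1 = 0.5046

MRS = MU_x_1/MU_x_2 = (x_2/x_1)^(2/3). Set equal to p_1/p_2.
Solve for the ratio: x_2/x_1 = [p_1/p_2]^(1.5).
Substitute x_2 = (x_2/x_1)·x_1 into the budget: x_1* = m/(p_1 + p_2·(x_2/x_1)).
Numerically x_2/x_1 = 0.945814, so x_1* = 51/(9.25 + 9.6·0.945814) = 2.7824 and x_2* = 0.945814·2.7824 = 2.6316.
Expenditure on x_1: 9.25·2.7824 = 25.7368; share = 0.5046.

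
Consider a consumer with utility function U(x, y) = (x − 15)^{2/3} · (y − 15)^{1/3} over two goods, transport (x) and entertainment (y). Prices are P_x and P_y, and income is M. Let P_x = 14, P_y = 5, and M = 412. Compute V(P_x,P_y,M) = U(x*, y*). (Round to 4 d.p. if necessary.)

V = 6.7654

This is Cobb-Douglas in (x−15, y−15): tangency gives 2/3·P_y·(y−15) = 1/3·P_x·(x−15).
After buying the subsistence bundle (15, 15), a share 2/3 of the remaining income goes to x: x* = 15 + 2/3·(M − 15P_x − 15P_y)/P_x.
Discretionary income = 412 − 15·14 − 15·5 = 127; x* = 15 + 2/3·127/14 = 21.0476; y* = 15 + 1/3·127/5 = 23.4667.
Utility at the optimum: U(21.0476, 23.4667) = 6.7654.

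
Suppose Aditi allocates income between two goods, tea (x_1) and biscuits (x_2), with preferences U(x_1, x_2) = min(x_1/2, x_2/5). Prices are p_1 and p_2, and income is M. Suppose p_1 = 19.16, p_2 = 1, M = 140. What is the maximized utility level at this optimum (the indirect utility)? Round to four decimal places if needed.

Here 2·19.16 + 5·1 = 43.32, giving x_1* = 6.4635 and x_2* = 16.1588.
Utility at the optimum: U(6.4635, 16.1588) = 3.2318.

V = 3.2318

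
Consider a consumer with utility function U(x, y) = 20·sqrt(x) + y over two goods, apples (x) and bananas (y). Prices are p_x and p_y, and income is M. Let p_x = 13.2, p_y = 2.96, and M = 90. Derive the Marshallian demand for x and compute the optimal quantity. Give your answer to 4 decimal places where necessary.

Thus x* = (10·p_y/p_x)² — independent of M — with the rest of income spent on y.
Plugging in: x* = (10·2.96/13.2)² = 5.0285.

x* = 5.0285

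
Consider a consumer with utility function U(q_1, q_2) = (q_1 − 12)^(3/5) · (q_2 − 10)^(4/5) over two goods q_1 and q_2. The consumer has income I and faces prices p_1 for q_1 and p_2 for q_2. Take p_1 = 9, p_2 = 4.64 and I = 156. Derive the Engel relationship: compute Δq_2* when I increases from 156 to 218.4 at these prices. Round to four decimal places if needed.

MRS = (3/4)·(q_2−10)/(q_1−12). Tangency with p_1/p_2 gives q_2−10 = (4/3)·(p_1/p_2)·(q_1−12).
After buying the subsistence bundle (12, 10), a share 3/7 of the remaining income goes to q_1: q_1* = 12 + 3/7·(I − 12p_1 − 10p_2)/p_1.
Discretionary income = 156 − 12·9 − 10·4.64 = 1.6; q_2* = 10 + 4/7·1.6/4.64 = 10.197.
At I' = 218.4: q_2* = 17.8818. Change: 17.8818 − 10.197 = 7.6847.

Δq_2* = 7.6847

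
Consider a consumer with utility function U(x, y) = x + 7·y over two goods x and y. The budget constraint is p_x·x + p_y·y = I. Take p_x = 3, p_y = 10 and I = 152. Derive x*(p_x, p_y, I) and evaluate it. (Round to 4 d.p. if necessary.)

Perfect substitutes: compare marginal utility per dollar. 1/p_x vs 7/p_y → 0.3333 vs 0.7.
y gives more utility per dollar, so spend all income on y: y* = I/p_y, x* = 0.
Numerically: x* = 0, y* = 15.2.

x* = 0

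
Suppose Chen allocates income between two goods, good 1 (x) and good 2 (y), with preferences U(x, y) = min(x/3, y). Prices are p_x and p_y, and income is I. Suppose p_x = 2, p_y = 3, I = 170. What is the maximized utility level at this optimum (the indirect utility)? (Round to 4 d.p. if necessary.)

V = 18.8889

With perfect complements, no substitution: consume in ratio x:y = 3:1.
Budget: p_x·x + p_y·(1/3)·x = I, so (3·p_x + p_y)·x = 3·I.
Demand: x*(p_x,p_y,I) = 3·I/(3·p_x + p_y), y* = I/(3·p_x + p_y).
Here 3·2 + 3 = 9, giving x* = 56.6667 and y* = 18.8889.
Utility at the optimum: U(56.6667, 18.8889) = 18.8889.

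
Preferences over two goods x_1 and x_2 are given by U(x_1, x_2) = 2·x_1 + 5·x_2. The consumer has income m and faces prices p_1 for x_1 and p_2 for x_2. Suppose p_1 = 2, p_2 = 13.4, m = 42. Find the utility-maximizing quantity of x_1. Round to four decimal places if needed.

x_1* = 21

Numerically: x_1* = 21, x_2* = 0.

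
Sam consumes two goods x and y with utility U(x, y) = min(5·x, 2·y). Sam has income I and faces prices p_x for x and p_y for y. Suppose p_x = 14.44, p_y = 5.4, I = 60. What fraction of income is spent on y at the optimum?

share on y = 0.4832

Leontief preferences: the optimum is at the kink where x/2 = y/5, i.e. y = (5/2)·x.
Budget: p_x·x + p_y·(5/2)·x = I, so (2·p_x + 5·p_y)·x = 2·I.
Demand: x*(p_x,p_y,I) = 2·I/(2·p_x + 5·p_y), y* = 5·I/(2·p_x + 5·p_y).
Here 2·14.44 + 5·5.4 = 55.88, giving x* = 2.1475 and y* = 5.3686.
Expenditure on y: 5.4·5.3686 = 28.9907; share = 0.4832.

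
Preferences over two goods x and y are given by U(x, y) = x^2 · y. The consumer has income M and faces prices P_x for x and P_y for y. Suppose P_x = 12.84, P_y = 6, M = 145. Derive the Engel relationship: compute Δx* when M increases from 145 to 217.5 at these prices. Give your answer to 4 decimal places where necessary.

Tangency: MRS = 2·y/x = P_x/P_y.
So 2·P_y·y = P_x·x; combined with the budget, a share 2/3 of income goes to x.
Demand: x*(P_x,P_y,M) = 2/3·M/P_x and y* = 1/3·M/P_y.
At P_x=12.84, P_y=6, M=145: x* = 2/3·145/12.84 = 7.5286.
At M' = 217.5: x* = 11.2928. Change: 11.2928 − 7.5286 = 3.7643.

Δx* = 3.7643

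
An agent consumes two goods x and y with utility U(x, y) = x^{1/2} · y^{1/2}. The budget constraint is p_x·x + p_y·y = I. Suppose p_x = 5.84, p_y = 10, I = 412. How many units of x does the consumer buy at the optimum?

x* = 35.274

Tangency: MRS = y/x = p_x/p_y.
So 0.5·p_y·y = 0.5·p_x·x; combined with the budget, a share 0.5 of income goes to x.
Demand: x*(p_x,p_y,I) = 0.5·I/p_x and y* = 0.5·I/p_y.
At p_x=5.84, p_y=10, I=412: x* = 0.5·412/5.84 = 35.274.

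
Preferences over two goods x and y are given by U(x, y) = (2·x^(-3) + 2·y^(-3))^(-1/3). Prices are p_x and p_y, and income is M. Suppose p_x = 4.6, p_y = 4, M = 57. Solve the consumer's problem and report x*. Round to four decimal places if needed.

x* = 6.5201

MU_x ∝ 2·x^(-4), MU_y ∝ 2·y^(-4), so MRS = (y/x)^(4) = p_x/p_y.
Hence y/x = (p_x/p_y)^(1/(4)), i.e. raised to the 0.25 power.
With the ratio pinned down, the budget gives x* = M/(p_x + p_y·(y/x)) and y* = (y/x)·x*.
Numerically y/x = 1.035558, so x* = 57/(4.6 + 4·1.035558) = 6.5201.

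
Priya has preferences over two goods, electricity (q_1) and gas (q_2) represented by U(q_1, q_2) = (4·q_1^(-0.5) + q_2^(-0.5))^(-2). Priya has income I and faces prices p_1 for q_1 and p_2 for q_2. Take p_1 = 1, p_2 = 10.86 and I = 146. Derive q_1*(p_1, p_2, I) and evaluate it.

With the ratio pinned down, the budget gives q_1* = I/(p_1 + p_2·(q_2/q_1)) and q_2* = (q_2/q_1)·q_1*.
Numerically q_2/q_1 = 0.080923, so q_1* = 146/(1 + 10.86·0.080923) = 77.7081.

q_1* = 77.7081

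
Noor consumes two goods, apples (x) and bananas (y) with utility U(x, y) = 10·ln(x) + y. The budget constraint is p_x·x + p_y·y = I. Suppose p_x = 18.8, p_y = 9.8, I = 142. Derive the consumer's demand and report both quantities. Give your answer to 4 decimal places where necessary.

x* = 5.2128, y* = 4.4898

So x*(p_x,p_y) = 10·p_y/p_x, independent of income; and y* = (I − 10·p_y)/p_y.
At the given prices: x* = 10·9.8/18.8 = 5.2128, and y* = 4.4898.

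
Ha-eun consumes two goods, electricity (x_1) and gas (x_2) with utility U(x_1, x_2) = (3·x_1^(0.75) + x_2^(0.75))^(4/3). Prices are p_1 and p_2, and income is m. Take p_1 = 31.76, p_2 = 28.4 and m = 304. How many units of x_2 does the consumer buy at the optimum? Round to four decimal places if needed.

x_2* = 0.1817

MRS = MU_x_1/MU_x_2 = 3·(x_2/x_1)^(0.25). Set equal to p_1/p_2.
Solve for the ratio: x_2/x_1 = [(1/3)·p_1/p_2]^(4).
With the ratio pinned down, the budget gives x_1* = m/(p_1 + p_2·(x_2/x_1)) and x_2* = (x_2/x_1)·x_1*.
Numerically x_2/x_1 = 0.019309, so x_1* = 304/(31.76 + 28.4·0.019309) = 9.4093 and x_2* = 0.019309·9.4093 = 0.1817.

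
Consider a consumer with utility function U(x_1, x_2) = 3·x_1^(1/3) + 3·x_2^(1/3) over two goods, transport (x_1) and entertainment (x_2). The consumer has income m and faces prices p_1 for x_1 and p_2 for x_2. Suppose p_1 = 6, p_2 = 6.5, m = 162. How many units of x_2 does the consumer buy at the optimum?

x_2* = 12.2122

MRS = MU_x_1/MU_x_2 = (x_2/x_1)^(2/3). Set equal to p_1/p_2.
Solve for the ratio: x_2/x_1 = [p_1/p_2]^(1.5).
With the ratio pinned down, the budget gives x_1* = m/(p_1 + p_2·(x_2/x_1)) and x_2* = (x_2/x_1)·x_1*.
Numerically x_2/x_1 = 0.886864, so x_1* = 162/(6 + 6.5·0.886864) = 13.7701 and x_2* = 0.886864·13.7701 = 12.2122.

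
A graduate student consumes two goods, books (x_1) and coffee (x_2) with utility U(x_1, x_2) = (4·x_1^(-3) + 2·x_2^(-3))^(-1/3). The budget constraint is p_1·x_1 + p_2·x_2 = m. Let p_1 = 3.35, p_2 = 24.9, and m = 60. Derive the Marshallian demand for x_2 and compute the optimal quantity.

x_2* = 1.9061

With the ratio pinned down, the budget gives x_1* = m/(p_1 + p_2·(x_2/x_1)) and x_2* = (x_2/x_1)·x_1*.
Numerically x_2/x_1 = 0.509277, so x_1* = 60/(3.35 + 24.9·0.509277) = 3.7428 and x_2* = 0.509277·3.7428 = 1.9061.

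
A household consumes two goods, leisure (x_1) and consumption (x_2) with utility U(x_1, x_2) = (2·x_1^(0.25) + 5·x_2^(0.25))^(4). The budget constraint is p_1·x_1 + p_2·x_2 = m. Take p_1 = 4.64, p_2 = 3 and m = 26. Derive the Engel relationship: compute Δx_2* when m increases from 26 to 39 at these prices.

Δx_2* = 3.4533

MRS = MU_x_1/MU_x_2 = (2/5)·(x_2/x_1)^(0.75). Set equal to p_1/p_2.
Hence x_2/x_1 = ((5/2)·p_1/p_2)^(1/(0.75)), i.e. raised to the 4/3 power.
With the ratio pinned down, the budget gives x_1* = m/(p_1 + p_2·(x_2/x_1)) and x_2* = (x_2/x_1)·x_1*.
Numerically x_2/x_1 = 6.068979, so x_1* = 26/(4.64 + 3·6.068979) = 1.138 and x_2* = 6.068979·1.138 = 6.9065.
At m' = 39: x_2* = 10.3598. Change: 10.3598 − 6.9065 = 3.4533.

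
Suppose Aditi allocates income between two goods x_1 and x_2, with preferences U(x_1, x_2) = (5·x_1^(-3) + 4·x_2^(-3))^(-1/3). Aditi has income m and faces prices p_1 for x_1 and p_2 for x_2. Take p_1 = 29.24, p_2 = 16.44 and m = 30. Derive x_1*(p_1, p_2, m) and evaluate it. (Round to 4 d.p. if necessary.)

MRS = MU_x_1/MU_x_2 = (5/4)·(x_2/x_1)^(4). Set equal to p_1/p_2.
Solve for the ratio: x_2/x_1 = [(4/5)·p_1/p_2]^(0.25).
With the ratio pinned down, the budget gives x_1* = m/(p_1 + p_2·(x_2/x_1)) and x_2* = (x_2/x_1)·x_1*.
Numerically x_2/x_1 = 1.092173, so x_1* = 30/(29.24 + 16.44·1.092173) = 0.6357.

x_1* = 0.6357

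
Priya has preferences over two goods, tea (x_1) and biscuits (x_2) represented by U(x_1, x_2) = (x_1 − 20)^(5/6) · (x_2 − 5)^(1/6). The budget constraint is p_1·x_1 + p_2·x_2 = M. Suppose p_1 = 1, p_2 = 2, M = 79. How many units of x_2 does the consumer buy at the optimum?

Let x_1' = x_1−20, x_2' = x_2−5. MRS = 5·x_2'/x_1' = p_1/p_2.
After buying the subsistence bundle (20, 5), a share 5/6 of the remaining income goes to x_1: x_1* = 20 + 5/6·(M − 20p_1 − 5p_2)/p_1.
Discretionary income = 79 − 20·1 − 5·2 = 49; x_2* = 5 + 1/6·49/2 = 9.0833.

x_2* = 9.0833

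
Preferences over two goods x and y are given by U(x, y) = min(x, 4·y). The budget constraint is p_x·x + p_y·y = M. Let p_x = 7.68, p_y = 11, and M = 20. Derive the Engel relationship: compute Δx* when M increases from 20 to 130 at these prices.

Leontief preferences: the optimum is at the kink where x/4 = y/1, i.e. y = (1/4)·x.
Budget: p_x·x + p_y·(1/4)·x = M, so (4·p_x + p_y)·x = 4·M.
Demand: x*(p_x,p_y,M) = 4·M/(4·p_x + p_y), y* = M/(4·p_x + p_y).
Here 4·7.68 + 11 = 41.72, giving x* = 1.9175.
At M' = 130: x* = 12.464. Change: 12.464 − 1.9175 = 10.5465.

Δx* = 10.5465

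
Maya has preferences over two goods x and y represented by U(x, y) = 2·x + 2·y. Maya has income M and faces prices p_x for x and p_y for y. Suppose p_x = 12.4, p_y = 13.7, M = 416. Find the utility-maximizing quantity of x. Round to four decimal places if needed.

Linear utility — the consumer picks whichever good has higher MU/price: 2/12.4 = 0.1613 vs 2/13.7 = 0.146.
x gives more utility per dollar, so spend all income on x: x* = M/p_x, y* = 0.
Numerically: x* = 33.5484, y* = 0.

x* = 33.5484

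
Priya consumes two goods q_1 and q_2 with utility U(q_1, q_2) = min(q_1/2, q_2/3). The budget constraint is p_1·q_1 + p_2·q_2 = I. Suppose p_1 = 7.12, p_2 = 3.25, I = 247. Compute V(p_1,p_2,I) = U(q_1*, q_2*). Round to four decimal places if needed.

Here 2·7.12 + 3·3.25 = 23.99, giving q_1* = 20.5919 and q_2* = 30.8879.
Utility at the optimum: U(20.5919, 30.8879) = 10.296.

V = 10.296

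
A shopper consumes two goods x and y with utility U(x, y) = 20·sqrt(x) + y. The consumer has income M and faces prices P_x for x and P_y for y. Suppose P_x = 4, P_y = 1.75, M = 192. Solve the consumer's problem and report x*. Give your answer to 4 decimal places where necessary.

x* = 19.1406

Set MRS = P_x/P_y: 10·x^(−1/2) = P_x/P_y.
Thus x* = (10·P_y/P_x)² — independent of M — with the rest of income spent on y.
Plugging in: x* = (10·1.75/4)² = 19.1406.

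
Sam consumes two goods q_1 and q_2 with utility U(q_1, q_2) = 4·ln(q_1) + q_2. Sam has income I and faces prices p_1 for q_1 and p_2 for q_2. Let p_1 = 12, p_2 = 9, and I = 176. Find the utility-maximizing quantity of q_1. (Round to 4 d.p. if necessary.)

At the given prices: q_1* = 4·9/12 = 3.

q_1* = 3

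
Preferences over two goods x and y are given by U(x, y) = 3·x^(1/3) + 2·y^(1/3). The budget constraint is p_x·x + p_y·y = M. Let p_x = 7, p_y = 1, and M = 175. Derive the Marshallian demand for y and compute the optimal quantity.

MRS = MU_x/MU_y = (3/2)·(y/x)^(2/3). Set equal to p_x/p_y.
Hence y/x = ((2/3)·p_x/p_y)^(1/(2/3)), i.e. raised to the 1.5 power.
Substitute y = (y/x)·x into the budget: x* = M/(p_x + p_y·(y/x)).
Numerically y/x = 10.081152, so x* = 175/(7 + 1·10.081152) = 10.2452 and y* = 10.081152·10.2452 = 103.2835.

y* = 103.2835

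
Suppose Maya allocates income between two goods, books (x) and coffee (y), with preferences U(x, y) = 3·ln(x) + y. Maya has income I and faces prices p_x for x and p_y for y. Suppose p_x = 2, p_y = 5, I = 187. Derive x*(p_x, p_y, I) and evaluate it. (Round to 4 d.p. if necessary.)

MU_x = 3/x, MU_y = 1. Tangency: 3/x = p_x/p_y.
So x*(p_x,p_y) = 3·p_y/p_x, independent of income; and y* = (I − 3·p_y)/p_y.
At the given prices: x* = 3·5/2 = 7.5.

x* = 7.5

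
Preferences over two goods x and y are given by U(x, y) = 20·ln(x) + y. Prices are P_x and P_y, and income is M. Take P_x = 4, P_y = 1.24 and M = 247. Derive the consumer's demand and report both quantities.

Set MRS = P_x/P_y: (20/x)/1 = P_x/P_y.
So x*(P_x,P_y) = 20·P_y/P_x, independent of income; and y* = (M − 20·P_y)/P_y.
At the given prices: x* = 20·1.24/4 = 6.2, and y* = 179.1935.

x* = 6.2, y* = 179.1935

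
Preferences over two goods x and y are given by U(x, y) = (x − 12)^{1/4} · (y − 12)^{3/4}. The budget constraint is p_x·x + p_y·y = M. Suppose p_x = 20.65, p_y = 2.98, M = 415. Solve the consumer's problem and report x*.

x* = 13.5913

This is Cobb-Douglas in (x−12, y−12): tangency gives 0.25·p_y·(y−12) = 0.75·p_x·(x−12).
Substituting into the budget: x* = 12 + 0.25·(M − 12·p_x − 12·p_y)/p_x, and y* = 12 + 0.75·(…)/p_y.
Discretionary income = 415 − 12·20.65 − 12·2.98 = 131.44; x* = 12 + 0.25·131.44/20.65 = 13.5913.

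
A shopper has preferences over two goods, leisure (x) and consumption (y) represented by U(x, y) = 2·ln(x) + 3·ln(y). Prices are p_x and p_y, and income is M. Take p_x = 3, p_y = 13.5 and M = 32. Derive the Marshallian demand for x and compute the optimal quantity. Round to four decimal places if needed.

x* = 4.2667

MU_x/MU_y = (2·y)/(3·x); tangency sets this equal to p_x/p_y.
Rearranging, p_y·y = (3/2)·p_x·x. Substituting into the budget gives p_x·x·(1 + (3/2)) = M.
Demand: x*(p_x,p_y,M) = 0.4·M/p_x and y* = 0.6·M/p_y.
At p_x=3, p_y=13.5, M=32: x* = 0.4·32/3 = 4.2667.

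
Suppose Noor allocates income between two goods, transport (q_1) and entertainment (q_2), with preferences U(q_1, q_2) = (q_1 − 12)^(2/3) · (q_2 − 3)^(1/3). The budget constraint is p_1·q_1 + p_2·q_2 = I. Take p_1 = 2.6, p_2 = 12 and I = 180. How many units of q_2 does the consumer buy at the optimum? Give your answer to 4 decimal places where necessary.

q_2* = 6.1333

Let q_1' = q_1−12, q_2' = q_2−3. MRS = 2·q_2'/q_1' = p_1/p_2.
After buying the subsistence bundle (12, 3), a share 2/3 of the remaining income goes to q_1: q_1* = 12 + 2/3·(I − 12p_1 − 3p_2)/p_1.
Discretionary income = 180 − 12·2.6 − 3·12 = 112.8; q_2* = 3 + 1/3·112.8/12 = 6.1333.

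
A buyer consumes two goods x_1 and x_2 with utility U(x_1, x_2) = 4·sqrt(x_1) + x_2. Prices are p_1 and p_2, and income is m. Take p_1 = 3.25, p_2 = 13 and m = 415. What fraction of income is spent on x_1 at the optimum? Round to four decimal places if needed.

share on x_1 = 0.5012

Set MRS = p_1/p_2: 2·x_1^(−1/2) = p_1/p_2.
Solve: √x_1 = 2·p_2/p_1, so x_1*(p_1,p_2) = (2·p_2/p_1)², and x_2* = (m − p_1·x_1*)/p_2.
Plugging in: x_1* = (2·13/3.25)² = 64, x_2* = 15.9231.
Expenditure on x_1: 3.25·64 = 208; share = 0.5012.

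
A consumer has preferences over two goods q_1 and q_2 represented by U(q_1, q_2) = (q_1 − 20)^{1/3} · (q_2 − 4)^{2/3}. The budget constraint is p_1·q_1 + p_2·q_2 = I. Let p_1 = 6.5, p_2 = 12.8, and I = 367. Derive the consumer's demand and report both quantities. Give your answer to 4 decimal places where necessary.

q_1* = 29.5282, q_2* = 13.6771

Substituting into the budget: q_1* = 20 + 1/3·(I − 20·p_1 − 4·p_2)/p_1, and q_2* = 4 + 2/3·(…)/p_2.
Discretionary income = 367 − 20·6.5 − 4·12.8 = 185.8; q_1* = 20 + 1/3·185.8/6.5 = 29.5282; q_2* = 4 + 2/3·185.8/12.8 = 13.6771.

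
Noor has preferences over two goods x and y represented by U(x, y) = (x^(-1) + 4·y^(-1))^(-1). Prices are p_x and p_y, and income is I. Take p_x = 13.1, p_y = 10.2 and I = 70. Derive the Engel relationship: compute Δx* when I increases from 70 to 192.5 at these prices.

With the ratio pinned down, the budget gives x* = I/(p_x + p_y·(y/x)) and y* = (y/x)·x*.
Numerically y/x = 2.266551, so x* = 70/(13.1 + 10.2·2.266551) = 1.9327.
At I' = 192.5: x* = 5.3149. Change: 5.3149 − 1.9327 = 3.3822.

Δx* = 3.3822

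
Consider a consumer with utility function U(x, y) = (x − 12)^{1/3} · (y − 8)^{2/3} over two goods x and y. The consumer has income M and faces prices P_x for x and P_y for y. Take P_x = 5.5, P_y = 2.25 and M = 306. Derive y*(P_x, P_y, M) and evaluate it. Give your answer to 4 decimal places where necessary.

Let x' = x−12, y' = y−8. MRS = (1/2)·y'/x' = P_x/P_y.
Substituting into the budget: x* = 12 + 1/3·(M − 12·P_x − 8·P_y)/P_x, and y* = 8 + 2/3·(…)/P_y.
Discretionary income = 306 − 12·5.5 − 8·2.25 = 222; y* = 8 + 2/3·222/2.25 = 73.7778.

y* = 73.7778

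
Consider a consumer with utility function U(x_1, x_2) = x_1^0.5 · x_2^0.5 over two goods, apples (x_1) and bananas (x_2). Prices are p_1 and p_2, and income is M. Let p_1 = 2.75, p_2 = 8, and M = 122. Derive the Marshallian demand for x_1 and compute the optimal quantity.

x_1* = 22.1818

Tangency: MRS = x_2/x_1 = p_1/p_2.
So 0.5·p_2·x_2 = 0.5·p_1·x_1; combined with the budget, a share 0.5 of income goes to x_1.
Demand: x_1*(p_1,p_2,M) = 0.5·M/p_1 and x_2* = 0.5·M/p_2.
At p_1=2.75, p_2=8, M=122: x_1* = 0.5·122/2.75 = 22.1818.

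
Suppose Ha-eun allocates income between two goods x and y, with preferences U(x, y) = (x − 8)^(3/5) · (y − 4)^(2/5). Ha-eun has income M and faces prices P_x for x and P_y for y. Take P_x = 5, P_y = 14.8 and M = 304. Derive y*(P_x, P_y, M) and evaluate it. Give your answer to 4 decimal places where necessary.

y* = 9.5351

After buying the subsistence bundle (8, 4), a share 0.6 of the remaining income goes to x: x* = 8 + 0.6·(M − 8P_x − 4P_y)/P_x.
Discretionary income = 304 − 8·5 − 4·14.8 = 204.8; y* = 4 + 0.4·204.8/14.8 = 9.5351.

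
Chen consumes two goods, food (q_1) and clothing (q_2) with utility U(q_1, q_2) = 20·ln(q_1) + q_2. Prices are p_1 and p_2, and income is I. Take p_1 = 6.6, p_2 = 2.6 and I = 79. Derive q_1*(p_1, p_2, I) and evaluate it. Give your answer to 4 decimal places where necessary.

q_1* = 7.8788

MU_q_1 = 20/q_1, MU_q_2 = 1. Tangency: 20/q_1 = p_1/p_2.
So q_1*(p_1,p_2) = 20·p_2/p_1, independent of income; and q_2* = (I − 20·p_2)/p_2.
At the given prices: q_1* = 20·2.6/6.6 = 7.8788.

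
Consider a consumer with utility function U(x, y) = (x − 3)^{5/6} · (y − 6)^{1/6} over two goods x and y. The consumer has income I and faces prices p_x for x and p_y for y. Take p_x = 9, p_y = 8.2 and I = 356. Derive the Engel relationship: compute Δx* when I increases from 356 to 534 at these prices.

Δx* = 16.4815

Let x' = x−3, y' = y−6. MRS = 5·y'/x' = p_x/p_y.
Substituting into the budget: x* = 3 + 5/6·(I − 3·p_x − 6·p_y)/p_x, and y* = 6 + 1/6·(…)/p_y.
Discretionary income = 356 − 3·9 − 6·8.2 = 279.8; x* = 3 + 5/6·279.8/9 = 28.9074.
At I' = 534: x* = 45.3889. Change: 45.3889 − 28.9074 = 16.4815.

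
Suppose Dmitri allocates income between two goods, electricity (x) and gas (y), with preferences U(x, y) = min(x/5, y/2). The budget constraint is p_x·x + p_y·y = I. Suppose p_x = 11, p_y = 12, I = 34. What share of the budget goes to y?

share on y = 0.3038

With perfect complements, no substitution: consume in ratio x:y = 5:2.
Budget: p_x·x + p_y·(2/5)·x = I, so (5·p_x + 2·p_y)·x = 5·I.
Demand: x*(p_x,p_y,I) = 5·I/(5·p_x + 2·p_y), y* = 2·I/(5·p_x + 2·p_y).
Here 5·11 + 2·12 = 79, giving x* = 2.1519 and y* = 0.8608.
Expenditure on y: 12·0.8608 = 10.3291; share = 0.3038.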